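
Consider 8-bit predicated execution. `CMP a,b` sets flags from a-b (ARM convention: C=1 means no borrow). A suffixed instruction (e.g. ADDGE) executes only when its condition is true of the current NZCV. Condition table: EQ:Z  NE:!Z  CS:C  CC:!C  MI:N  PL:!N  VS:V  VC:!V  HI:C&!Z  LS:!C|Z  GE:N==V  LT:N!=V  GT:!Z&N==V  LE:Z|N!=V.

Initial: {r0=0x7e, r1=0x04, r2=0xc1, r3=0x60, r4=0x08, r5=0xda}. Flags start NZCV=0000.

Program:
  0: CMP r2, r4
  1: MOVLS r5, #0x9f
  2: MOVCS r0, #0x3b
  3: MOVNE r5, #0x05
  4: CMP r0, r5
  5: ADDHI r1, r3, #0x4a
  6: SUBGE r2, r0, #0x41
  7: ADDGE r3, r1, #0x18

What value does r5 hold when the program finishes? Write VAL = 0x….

VAL = 0x05

0: ✓ CMP  NZCV=1010
1: · MOVLS
2: ✓ MOVCS  r0←0x3b
3: ✓ MOVNE  r5←0x05
4: ✓ CMP  NZCV=0010
5: ✓ ADDHI  r1←0xaa
6: ✓ SUBGE  r2←0xfa
7: ✓ ADDGE  r3←0xc2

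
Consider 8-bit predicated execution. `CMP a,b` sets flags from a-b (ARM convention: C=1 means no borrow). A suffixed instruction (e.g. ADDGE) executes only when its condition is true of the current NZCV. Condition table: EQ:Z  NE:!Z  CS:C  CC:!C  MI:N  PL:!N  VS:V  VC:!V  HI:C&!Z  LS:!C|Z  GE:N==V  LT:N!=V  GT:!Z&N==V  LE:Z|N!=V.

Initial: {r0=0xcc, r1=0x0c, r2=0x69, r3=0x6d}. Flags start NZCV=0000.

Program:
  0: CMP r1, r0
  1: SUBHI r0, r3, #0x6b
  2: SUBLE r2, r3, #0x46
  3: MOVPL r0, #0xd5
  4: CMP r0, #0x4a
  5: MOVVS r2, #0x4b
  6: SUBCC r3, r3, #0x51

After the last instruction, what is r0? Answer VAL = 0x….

[0] flags=0000 → (cmp)
[1] flags=0000 HI?F → skip
[2] flags=0000 LE?F → skip
[3] flags=0000 PL?T → r0=0xd5
[4] flags=1010 → (cmp)
[5] flags=1010 VS?F → skip
[6] flags=1010 CC?F → skip

VAL = 0xd5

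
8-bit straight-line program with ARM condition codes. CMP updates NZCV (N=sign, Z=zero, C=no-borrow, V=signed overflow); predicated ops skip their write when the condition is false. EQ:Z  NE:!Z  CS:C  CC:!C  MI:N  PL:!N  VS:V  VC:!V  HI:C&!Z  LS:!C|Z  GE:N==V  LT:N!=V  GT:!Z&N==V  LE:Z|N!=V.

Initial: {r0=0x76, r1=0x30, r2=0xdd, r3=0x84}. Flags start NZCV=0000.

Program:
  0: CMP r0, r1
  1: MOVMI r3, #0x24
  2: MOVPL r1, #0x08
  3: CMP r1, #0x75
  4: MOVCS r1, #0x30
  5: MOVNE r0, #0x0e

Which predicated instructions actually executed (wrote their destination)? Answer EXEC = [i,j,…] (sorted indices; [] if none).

EXEC = [2,5]

0: ✓ CMP  NZCV=0010
1: · MOVMI
2: ✓ MOVPL  r1←0x08
3: ✓ CMP  NZCV=1000
4: · MOVCS
5: ✓ MOVNE  r0←0x0e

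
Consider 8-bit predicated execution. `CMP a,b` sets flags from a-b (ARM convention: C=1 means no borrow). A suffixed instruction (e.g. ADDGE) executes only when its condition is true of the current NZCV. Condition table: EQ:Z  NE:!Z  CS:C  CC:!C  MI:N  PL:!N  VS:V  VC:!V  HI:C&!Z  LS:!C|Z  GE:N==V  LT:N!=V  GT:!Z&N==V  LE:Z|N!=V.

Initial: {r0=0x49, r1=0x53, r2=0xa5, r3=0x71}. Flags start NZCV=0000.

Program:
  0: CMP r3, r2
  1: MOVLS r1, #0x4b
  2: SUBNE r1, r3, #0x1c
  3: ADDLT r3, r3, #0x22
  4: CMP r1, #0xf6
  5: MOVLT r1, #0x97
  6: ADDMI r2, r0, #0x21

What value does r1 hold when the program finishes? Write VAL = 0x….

0: ✓ CMP  NZCV=1001
1: ✓ MOVLS  r1←0x4b
2: ✓ SUBNE  r1←0x55
3: · ADDLT
4: ✓ CMP  NZCV=0000
5: · MOVLT
6: · ADDMI

VAL = 0x55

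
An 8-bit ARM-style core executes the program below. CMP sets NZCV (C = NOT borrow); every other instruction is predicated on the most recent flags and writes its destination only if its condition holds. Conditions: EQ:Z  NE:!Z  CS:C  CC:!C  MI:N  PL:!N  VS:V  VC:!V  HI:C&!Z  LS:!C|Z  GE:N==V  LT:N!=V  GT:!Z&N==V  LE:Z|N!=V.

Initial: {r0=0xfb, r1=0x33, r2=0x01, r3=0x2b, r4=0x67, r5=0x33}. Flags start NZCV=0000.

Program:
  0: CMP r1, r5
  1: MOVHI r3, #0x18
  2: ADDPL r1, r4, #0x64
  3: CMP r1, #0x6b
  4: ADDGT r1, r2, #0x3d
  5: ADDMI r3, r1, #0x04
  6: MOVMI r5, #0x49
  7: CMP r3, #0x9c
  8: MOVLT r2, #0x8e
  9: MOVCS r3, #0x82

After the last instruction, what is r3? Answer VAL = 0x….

[0] flags=0110 → (cmp)
[1] flags=0110 HI?F → skip
[2] flags=0110 PL?T → r1=0xcb
[3] flags=0011 → (cmp)
[4] flags=0011 GT?F → skip
[5] flags=0011 MI?F → skip
[6] flags=0011 MI?F → skip
[7] flags=1001 → (cmp)
[8] flags=1001 LT?F → skip
[9] flags=1001 CS?F → skip

VAL = 0x2b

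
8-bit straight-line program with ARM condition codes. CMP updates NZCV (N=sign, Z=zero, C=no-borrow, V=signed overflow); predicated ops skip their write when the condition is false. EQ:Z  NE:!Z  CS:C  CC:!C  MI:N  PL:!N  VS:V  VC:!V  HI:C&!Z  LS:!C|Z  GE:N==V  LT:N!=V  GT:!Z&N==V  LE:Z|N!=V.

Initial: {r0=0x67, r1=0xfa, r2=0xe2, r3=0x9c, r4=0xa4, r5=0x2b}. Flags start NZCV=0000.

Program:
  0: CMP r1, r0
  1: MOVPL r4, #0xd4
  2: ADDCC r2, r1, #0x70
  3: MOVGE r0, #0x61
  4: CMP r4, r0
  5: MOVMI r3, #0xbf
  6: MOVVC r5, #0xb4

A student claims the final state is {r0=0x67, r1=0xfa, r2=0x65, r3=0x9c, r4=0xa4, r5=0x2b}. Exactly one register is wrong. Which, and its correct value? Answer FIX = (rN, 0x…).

0: ✓ CMP  NZCV=1010
1: · MOVPL
2: · ADDCC
3: · MOVGE
4: ✓ CMP  NZCV=0011
5: · MOVMI
6: · MOVVC

FIX = (r2, 0xe2)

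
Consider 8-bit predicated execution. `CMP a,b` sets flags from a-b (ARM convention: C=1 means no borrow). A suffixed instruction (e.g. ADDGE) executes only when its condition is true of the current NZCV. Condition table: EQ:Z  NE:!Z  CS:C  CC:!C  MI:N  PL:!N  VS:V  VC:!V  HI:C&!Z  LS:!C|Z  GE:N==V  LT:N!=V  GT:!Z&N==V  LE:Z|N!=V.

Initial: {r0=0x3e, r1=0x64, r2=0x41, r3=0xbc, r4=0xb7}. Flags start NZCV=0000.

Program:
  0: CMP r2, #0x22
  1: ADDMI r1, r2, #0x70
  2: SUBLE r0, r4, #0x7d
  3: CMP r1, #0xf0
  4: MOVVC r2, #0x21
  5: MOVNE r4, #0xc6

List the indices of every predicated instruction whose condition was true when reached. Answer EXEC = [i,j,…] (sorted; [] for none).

0: ✓ CMP  NZCV=0010
1: · ADDMI
2: · SUBLE
3: ✓ CMP  NZCV=0000
4: ✓ MOVVC  r2←0x21
5: ✓ MOVNE  r4←0xc6

EXEC = [4,5]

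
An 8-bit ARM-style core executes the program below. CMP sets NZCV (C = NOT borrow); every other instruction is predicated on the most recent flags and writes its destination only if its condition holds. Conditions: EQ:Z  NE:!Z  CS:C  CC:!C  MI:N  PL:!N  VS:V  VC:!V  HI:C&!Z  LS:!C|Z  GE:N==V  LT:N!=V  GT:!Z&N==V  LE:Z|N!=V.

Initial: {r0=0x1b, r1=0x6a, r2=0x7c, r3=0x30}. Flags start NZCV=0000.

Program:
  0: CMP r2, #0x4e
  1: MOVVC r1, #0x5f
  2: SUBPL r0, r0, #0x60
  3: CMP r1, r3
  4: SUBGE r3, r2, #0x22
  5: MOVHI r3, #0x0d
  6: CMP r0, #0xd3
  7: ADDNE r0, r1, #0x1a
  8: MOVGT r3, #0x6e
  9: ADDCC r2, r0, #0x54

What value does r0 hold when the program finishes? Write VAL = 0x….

VAL = 0x79

[0] flags=0010 → (cmp)
[1] flags=0010 VC?T → r1=0x5f
[2] flags=0010 PL?T → r0=0xbb
[3] flags=0010 → (cmp)
[4] flags=0010 GE?T → r3=0x5a
[5] flags=0010 HI?T → r3=0x0d
[6] flags=1000 → (cmp)
[7] flags=1000 NE?T → r0=0x79
[8] flags=1000 GT?F → skip
[9] flags=1000 CC?T → r2=0xcd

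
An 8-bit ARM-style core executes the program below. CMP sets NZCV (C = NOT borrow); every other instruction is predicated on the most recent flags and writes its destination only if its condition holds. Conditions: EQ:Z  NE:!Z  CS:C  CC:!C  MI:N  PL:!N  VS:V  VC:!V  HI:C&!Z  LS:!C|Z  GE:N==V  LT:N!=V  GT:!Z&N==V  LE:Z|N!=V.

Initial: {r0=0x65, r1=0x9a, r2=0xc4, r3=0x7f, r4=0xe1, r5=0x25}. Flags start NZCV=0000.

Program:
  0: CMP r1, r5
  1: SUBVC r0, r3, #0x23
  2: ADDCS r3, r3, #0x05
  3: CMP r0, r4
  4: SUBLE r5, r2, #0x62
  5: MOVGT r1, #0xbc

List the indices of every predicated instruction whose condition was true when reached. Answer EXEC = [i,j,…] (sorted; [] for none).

EXEC = [2,5]

[0] flags=0011 → (cmp)
[1] flags=0011 VC?F → skip
[2] flags=0011 CS?T → r3=0x84
[3] flags=1001 → (cmp)
[4] flags=1001 LE?F → skip
[5] flags=1001 GT?T → r1=0xbc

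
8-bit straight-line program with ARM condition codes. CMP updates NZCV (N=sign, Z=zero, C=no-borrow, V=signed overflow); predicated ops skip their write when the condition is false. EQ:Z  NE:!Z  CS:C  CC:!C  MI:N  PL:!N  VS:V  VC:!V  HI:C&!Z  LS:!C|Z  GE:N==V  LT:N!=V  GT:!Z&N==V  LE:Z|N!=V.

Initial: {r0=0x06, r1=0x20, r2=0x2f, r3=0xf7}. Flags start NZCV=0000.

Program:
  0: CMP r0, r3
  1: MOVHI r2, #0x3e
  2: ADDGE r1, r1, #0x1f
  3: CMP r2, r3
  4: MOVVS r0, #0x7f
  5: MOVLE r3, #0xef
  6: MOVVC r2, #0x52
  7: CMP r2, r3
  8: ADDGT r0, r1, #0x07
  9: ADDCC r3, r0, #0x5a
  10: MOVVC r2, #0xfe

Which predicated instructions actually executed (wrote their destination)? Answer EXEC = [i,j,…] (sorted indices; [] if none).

EXEC = [2,6,8,9,10]

0: ✓ CMP  NZCV=0000
1: · MOVHI
2: ✓ ADDGE  r1←0x3f
3: ✓ CMP  NZCV=0000
4: · MOVVS
5: · MOVLE
6: ✓ MOVVC  r2←0x52
7: ✓ CMP  NZCV=0000
8: ✓ ADDGT  r0←0x46
9: ✓ ADDCC  r3←0xa0
10: ✓ MOVVC  r2←0xfe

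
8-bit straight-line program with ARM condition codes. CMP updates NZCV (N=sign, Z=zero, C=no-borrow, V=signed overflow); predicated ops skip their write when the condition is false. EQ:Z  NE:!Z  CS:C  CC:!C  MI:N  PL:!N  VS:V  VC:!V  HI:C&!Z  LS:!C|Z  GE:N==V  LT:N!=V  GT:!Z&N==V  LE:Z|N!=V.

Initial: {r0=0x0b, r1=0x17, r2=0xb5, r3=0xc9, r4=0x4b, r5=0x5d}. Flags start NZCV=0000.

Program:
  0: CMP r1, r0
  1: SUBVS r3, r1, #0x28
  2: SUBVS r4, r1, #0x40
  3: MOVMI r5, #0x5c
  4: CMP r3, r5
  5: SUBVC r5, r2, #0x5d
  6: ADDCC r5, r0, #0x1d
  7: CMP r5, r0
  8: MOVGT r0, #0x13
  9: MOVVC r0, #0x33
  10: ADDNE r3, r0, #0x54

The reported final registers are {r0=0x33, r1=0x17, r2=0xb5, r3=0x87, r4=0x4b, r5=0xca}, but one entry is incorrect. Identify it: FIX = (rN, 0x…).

[0] flags=0010 → (cmp)
[1] flags=0010 VS?F → skip
[2] flags=0010 VS?F → skip
[3] flags=0010 MI?F → skip
[4] flags=0011 → (cmp)
[5] flags=0011 VC?F → skip
[6] flags=0011 CC?F → skip
[7] flags=0010 → (cmp)
[8] flags=0010 GT?T → r0=0x13
[9] flags=0010 VC?T → r0=0x33
[10] flags=0010 NE?T → r3=0x87

FIX = (r5, 0x5d)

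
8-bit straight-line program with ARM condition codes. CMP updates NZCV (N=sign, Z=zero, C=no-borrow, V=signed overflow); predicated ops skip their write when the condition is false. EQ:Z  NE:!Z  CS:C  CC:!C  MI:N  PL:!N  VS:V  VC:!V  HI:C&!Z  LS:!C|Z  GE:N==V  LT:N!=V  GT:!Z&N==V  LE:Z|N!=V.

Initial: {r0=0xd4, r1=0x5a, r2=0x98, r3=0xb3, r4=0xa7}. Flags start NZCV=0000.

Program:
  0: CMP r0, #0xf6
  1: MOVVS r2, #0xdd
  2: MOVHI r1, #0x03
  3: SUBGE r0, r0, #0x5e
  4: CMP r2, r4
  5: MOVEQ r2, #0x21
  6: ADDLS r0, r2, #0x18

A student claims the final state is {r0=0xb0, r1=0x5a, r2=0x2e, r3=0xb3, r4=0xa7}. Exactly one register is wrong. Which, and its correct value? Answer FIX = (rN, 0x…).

[0] flags=1000 → (cmp)
[1] flags=1000 VS?F → skip
[2] flags=1000 HI?F → skip
[3] flags=1000 GE?F → skip
[4] flags=1000 → (cmp)
[5] flags=1000 EQ?F → skip
[6] flags=1000 LS?T → r0=0xb0

FIX = (r2, 0x98)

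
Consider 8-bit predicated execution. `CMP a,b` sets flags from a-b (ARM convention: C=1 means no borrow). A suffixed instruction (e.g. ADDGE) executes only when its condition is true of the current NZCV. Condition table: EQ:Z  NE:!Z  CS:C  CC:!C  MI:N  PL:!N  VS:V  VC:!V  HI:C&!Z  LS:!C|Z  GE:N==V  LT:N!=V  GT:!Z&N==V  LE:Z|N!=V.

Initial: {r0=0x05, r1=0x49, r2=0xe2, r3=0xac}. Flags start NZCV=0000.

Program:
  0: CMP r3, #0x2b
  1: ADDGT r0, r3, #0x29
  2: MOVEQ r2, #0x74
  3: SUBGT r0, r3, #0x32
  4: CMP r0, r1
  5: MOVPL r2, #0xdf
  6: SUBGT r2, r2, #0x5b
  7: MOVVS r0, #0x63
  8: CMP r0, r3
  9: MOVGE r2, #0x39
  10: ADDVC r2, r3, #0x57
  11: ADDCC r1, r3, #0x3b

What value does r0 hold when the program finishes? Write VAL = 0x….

VAL = 0x05

0: ✓ CMP  NZCV=1010
1: · ADDGT
2: · MOVEQ
3: · SUBGT
4: ✓ CMP  NZCV=1000
5: · MOVPL
6: · SUBGT
7: · MOVVS
8: ✓ CMP  NZCV=0000
9: ✓ MOVGE  r2←0x39
10: ✓ ADDVC  r2←0x03
11: ✓ ADDCC  r1←0xe7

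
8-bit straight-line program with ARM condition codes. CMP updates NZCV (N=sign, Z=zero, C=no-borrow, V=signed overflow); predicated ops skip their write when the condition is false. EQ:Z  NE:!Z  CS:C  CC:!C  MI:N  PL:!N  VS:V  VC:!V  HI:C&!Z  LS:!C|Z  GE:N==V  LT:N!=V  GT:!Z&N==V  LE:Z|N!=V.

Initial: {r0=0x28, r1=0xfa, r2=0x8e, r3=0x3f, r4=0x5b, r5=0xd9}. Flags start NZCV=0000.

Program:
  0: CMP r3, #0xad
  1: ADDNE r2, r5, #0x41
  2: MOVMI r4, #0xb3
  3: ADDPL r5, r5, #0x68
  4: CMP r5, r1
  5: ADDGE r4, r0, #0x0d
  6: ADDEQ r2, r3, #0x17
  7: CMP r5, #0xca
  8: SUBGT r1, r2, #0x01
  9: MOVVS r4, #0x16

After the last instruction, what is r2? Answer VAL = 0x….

0: ✓ CMP  NZCV=1001
1: ✓ ADDNE  r2←0x1a
2: ✓ MOVMI  r4←0xb3
3: · ADDPL
4: ✓ CMP  NZCV=1000
5: · ADDGE
6: · ADDEQ
7: ✓ CMP  NZCV=0010
8: ✓ SUBGT  r1←0x19
9: · MOVVS

VAL = 0x1a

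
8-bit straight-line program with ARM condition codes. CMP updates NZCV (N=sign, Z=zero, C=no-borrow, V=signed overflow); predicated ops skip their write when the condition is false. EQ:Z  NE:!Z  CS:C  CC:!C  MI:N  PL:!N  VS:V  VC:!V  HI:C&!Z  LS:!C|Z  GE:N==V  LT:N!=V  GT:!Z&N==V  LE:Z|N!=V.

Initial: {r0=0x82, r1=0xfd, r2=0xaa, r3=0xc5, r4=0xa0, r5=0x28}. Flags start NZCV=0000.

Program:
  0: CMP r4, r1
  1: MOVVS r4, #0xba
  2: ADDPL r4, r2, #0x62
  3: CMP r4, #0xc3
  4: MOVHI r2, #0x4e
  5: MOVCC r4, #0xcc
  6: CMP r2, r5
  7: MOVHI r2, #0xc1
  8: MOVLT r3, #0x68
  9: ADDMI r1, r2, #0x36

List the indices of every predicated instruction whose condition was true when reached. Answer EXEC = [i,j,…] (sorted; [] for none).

[0] flags=1000 → (cmp)
[1] flags=1000 VS?F → skip
[2] flags=1000 PL?F → skip
[3] flags=1000 → (cmp)
[4] flags=1000 HI?F → skip
[5] flags=1000 CC?T → r4=0xcc
[6] flags=1010 → (cmp)
[7] flags=1010 HI?T → r2=0xc1
[8] flags=1010 LT?T → r3=0x68
[9] flags=1010 MI?T → r1=0xf7

EXEC = [5,7,8,9]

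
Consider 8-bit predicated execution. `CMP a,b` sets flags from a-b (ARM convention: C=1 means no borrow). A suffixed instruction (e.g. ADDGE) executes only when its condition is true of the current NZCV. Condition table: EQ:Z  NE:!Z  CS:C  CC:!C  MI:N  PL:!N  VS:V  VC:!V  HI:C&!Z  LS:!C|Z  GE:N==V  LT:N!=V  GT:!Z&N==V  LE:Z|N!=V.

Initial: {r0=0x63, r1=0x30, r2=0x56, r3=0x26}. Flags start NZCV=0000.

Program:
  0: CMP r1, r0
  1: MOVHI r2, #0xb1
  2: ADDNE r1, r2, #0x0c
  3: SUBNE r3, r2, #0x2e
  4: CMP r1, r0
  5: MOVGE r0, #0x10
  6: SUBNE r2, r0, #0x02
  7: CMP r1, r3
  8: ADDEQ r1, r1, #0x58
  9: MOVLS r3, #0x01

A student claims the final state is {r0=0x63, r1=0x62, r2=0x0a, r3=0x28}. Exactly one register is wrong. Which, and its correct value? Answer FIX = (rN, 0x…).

0: ✓ CMP  NZCV=1000
1: · MOVHI
2: ✓ ADDNE  r1←0x62
3: ✓ SUBNE  r3←0x28
4: ✓ CMP  NZCV=1000
5: · MOVGE
6: ✓ SUBNE  r2←0x61
7: ✓ CMP  NZCV=0010
8: · ADDEQ
9: · MOVLS

FIX = (r2, 0x61)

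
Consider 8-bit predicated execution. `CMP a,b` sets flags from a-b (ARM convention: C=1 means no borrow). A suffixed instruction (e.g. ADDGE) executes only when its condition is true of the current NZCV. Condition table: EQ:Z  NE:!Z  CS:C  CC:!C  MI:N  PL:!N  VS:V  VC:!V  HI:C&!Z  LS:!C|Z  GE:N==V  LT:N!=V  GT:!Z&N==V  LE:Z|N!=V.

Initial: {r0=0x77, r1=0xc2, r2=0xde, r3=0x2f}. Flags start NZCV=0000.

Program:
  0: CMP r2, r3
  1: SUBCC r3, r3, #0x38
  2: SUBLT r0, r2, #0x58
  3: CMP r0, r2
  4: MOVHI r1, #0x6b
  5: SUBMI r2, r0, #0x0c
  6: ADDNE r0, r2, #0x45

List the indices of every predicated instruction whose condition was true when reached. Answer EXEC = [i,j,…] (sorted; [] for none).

EXEC = [2,5,6]

0: ✓ CMP  NZCV=1010
1: · SUBCC
2: ✓ SUBLT  r0←0x86
3: ✓ CMP  NZCV=1000
4: · MOVHI
5: ✓ SUBMI  r2←0x7a
6: ✓ ADDNE  r0←0xbf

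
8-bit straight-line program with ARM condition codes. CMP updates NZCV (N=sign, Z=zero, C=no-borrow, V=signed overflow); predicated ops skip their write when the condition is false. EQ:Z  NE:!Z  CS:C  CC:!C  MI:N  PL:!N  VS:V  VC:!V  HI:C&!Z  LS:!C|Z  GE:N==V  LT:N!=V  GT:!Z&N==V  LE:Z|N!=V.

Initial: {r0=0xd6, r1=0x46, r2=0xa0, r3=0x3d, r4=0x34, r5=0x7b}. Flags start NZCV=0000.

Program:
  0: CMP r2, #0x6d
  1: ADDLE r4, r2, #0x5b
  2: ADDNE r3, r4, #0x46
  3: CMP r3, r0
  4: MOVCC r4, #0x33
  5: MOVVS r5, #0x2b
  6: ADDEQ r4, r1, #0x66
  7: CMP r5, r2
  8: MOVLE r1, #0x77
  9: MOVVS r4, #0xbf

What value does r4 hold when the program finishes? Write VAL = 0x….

0: ✓ CMP  NZCV=0011
1: ✓ ADDLE  r4←0xfb
2: ✓ ADDNE  r3←0x41
3: ✓ CMP  NZCV=0000
4: ✓ MOVCC  r4←0x33
5: · MOVVS
6: · ADDEQ
7: ✓ CMP  NZCV=1001
8: · MOVLE
9: ✓ MOVVS  r4←0xbf

VAL = 0xbf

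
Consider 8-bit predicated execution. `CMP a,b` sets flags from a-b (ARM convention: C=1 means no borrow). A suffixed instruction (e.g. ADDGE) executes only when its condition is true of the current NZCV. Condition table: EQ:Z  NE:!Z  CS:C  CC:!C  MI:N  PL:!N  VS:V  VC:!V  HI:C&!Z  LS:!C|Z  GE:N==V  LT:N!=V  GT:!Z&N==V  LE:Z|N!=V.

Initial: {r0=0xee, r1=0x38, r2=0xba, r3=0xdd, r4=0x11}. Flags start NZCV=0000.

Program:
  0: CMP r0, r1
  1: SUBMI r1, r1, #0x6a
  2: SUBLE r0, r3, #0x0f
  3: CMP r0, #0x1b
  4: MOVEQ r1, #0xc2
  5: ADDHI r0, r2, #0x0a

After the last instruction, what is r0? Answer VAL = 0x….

[0] flags=1010 → (cmp)
[1] flags=1010 MI?T → r1=0xce
[2] flags=1010 LE?T → r0=0xce
[3] flags=1010 → (cmp)
[4] flags=1010 EQ?F → skip
[5] flags=1010 HI?T → r0=0xc4

VAL = 0xc4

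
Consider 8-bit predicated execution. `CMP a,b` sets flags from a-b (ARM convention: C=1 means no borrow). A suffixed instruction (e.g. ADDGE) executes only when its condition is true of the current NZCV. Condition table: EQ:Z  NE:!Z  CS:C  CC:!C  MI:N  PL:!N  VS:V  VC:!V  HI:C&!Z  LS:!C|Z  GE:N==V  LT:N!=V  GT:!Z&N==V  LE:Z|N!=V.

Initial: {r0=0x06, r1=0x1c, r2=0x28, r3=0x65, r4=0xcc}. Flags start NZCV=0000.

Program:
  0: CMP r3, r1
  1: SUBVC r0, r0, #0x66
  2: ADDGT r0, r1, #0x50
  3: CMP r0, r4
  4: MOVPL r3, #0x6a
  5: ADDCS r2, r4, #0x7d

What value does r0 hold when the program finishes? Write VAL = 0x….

[0] flags=0010 → (cmp)
[1] flags=0010 VC?T → r0=0xa0
[2] flags=0010 GT?T → r0=0x6c
[3] flags=1001 → (cmp)
[4] flags=1001 PL?F → skip
[5] flags=1001 CS?F → skip

VAL = 0x6c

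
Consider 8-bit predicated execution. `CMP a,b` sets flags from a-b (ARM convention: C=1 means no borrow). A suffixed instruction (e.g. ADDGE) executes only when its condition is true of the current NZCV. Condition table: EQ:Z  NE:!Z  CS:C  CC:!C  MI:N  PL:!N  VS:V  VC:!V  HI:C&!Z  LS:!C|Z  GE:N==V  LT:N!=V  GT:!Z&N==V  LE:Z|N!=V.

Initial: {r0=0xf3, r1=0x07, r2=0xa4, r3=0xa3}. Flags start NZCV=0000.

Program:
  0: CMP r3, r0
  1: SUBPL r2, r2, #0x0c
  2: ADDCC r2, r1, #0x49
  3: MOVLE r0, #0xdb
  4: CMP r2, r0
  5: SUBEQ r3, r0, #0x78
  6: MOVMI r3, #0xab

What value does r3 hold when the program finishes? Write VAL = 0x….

0: ✓ CMP  NZCV=1000
1: · SUBPL
2: ✓ ADDCC  r2←0x50
3: ✓ MOVLE  r0←0xdb
4: ✓ CMP  NZCV=0000
5: · SUBEQ
6: · MOVMI

VAL = 0xa3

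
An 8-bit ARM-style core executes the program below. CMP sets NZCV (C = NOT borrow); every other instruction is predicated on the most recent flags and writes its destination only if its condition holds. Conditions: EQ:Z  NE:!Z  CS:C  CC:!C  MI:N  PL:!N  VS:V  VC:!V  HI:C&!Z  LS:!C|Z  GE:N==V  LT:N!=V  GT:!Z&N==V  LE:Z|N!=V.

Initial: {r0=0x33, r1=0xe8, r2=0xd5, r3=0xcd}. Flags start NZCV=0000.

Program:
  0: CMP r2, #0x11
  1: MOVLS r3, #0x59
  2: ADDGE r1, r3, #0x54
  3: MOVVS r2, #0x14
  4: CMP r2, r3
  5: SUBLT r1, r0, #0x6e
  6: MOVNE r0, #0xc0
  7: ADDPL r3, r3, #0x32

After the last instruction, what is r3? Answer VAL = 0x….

[0] flags=1010 → (cmp)
[1] flags=1010 LS?F → skip
[2] flags=1010 GE?F → skip
[3] flags=1010 VS?F → skip
[4] flags=0010 → (cmp)
[5] flags=0010 LT?F → skip
[6] flags=0010 NE?T → r0=0xc0
[7] flags=0010 PL?T → r3=0xff

VAL = 0xff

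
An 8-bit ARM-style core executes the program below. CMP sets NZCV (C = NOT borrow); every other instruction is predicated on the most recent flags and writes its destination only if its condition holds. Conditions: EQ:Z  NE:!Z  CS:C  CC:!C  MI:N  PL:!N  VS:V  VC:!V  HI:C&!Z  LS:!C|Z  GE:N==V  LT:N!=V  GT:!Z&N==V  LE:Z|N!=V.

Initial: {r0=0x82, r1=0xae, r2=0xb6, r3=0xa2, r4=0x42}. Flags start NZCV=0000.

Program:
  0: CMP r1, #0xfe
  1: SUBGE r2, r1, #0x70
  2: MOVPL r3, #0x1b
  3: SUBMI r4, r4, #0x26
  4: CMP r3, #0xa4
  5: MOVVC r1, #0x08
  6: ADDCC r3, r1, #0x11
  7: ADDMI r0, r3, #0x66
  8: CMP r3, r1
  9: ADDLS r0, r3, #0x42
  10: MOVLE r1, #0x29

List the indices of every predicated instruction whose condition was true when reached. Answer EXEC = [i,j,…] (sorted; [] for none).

EXEC = [3,5,6,7]

0: ✓ CMP  NZCV=1000
1: · SUBGE
2: · MOVPL
3: ✓ SUBMI  r4←0x1c
4: ✓ CMP  NZCV=1000
5: ✓ MOVVC  r1←0x08
6: ✓ ADDCC  r3←0x19
7: ✓ ADDMI  r0←0x7f
8: ✓ CMP  NZCV=0010
9: · ADDLS
10: · MOVLE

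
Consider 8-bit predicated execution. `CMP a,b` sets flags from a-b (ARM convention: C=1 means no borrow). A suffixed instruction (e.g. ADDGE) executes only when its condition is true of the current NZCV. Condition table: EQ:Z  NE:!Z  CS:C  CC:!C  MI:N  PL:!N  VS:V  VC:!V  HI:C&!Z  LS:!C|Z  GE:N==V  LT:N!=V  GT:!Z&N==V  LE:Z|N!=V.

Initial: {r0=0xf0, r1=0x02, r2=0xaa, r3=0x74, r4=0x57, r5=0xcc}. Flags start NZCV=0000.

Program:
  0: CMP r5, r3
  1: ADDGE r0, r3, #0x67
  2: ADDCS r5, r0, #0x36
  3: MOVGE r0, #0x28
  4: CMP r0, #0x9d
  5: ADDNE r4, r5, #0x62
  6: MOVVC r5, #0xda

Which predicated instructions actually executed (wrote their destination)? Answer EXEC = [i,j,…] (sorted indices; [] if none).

0: ✓ CMP  NZCV=0011
1: · ADDGE
2: ✓ ADDCS  r5←0x26
3: · MOVGE
4: ✓ CMP  NZCV=0010
5: ✓ ADDNE  r4←0x88
6: ✓ MOVVC  r5←0xda

EXEC = [2,5,6]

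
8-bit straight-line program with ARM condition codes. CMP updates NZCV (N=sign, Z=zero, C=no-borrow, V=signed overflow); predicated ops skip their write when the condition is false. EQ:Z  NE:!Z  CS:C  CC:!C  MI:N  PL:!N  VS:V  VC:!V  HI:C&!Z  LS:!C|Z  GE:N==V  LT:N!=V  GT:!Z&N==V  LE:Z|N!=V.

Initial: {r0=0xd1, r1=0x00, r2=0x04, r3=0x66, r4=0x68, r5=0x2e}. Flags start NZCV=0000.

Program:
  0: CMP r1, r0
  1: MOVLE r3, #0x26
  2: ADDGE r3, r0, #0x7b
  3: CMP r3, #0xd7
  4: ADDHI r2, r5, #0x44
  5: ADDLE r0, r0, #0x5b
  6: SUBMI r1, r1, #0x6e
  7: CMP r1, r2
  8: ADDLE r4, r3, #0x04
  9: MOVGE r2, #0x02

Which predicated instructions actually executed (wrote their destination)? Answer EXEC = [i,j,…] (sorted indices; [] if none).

EXEC = [2,8]

[0] flags=0000 → (cmp)
[1] flags=0000 LE?F → skip
[2] flags=0000 GE?T → r3=0x4c
[3] flags=0000 → (cmp)
[4] flags=0000 HI?F → skip
[5] flags=0000 LE?F → skip
[6] flags=0000 MI?F → skip
[7] flags=1000 → (cmp)
[8] flags=1000 LE?T → r4=0x50
[9] flags=1000 GE?F → skip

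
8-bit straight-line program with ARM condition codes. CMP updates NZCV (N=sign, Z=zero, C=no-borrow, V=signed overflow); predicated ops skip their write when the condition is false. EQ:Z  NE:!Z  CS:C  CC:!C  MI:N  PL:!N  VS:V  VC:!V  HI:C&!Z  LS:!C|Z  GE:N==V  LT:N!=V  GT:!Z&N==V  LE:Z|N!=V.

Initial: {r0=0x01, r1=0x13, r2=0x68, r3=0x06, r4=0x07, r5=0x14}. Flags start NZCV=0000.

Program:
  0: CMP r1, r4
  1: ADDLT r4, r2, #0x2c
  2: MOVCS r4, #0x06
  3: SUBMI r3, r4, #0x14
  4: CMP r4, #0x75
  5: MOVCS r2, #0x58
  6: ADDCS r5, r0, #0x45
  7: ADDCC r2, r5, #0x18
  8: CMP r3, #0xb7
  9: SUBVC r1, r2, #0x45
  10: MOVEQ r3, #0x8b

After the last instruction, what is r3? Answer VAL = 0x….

0: ✓ CMP  NZCV=0010
1: · ADDLT
2: ✓ MOVCS  r4←0x06
3: · SUBMI
4: ✓ CMP  NZCV=1000
5: · MOVCS
6: · ADDCS
7: ✓ ADDCC  r2←0x2c
8: ✓ CMP  NZCV=0000
9: ✓ SUBVC  r1←0xe7
10: · MOVEQ

VAL = 0x06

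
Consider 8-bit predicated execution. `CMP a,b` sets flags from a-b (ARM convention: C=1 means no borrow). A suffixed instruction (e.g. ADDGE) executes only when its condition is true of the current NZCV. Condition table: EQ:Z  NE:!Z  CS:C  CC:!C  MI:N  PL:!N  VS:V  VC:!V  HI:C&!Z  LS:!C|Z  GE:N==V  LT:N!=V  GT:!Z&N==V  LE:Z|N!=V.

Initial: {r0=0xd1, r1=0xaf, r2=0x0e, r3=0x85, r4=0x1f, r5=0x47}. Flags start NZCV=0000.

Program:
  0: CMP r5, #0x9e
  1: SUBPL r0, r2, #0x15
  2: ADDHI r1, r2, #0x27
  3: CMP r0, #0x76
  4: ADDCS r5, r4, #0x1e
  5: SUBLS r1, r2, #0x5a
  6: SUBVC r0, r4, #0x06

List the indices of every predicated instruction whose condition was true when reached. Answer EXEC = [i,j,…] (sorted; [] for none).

EXEC = [4]

[0] flags=1001 → (cmp)
[1] flags=1001 PL?F → skip
[2] flags=1001 HI?F → skip
[3] flags=0011 → (cmp)
[4] flags=0011 CS?T → r5=0x3d
[5] flags=0011 LS?F → skip
[6] flags=0011 VC?F → skip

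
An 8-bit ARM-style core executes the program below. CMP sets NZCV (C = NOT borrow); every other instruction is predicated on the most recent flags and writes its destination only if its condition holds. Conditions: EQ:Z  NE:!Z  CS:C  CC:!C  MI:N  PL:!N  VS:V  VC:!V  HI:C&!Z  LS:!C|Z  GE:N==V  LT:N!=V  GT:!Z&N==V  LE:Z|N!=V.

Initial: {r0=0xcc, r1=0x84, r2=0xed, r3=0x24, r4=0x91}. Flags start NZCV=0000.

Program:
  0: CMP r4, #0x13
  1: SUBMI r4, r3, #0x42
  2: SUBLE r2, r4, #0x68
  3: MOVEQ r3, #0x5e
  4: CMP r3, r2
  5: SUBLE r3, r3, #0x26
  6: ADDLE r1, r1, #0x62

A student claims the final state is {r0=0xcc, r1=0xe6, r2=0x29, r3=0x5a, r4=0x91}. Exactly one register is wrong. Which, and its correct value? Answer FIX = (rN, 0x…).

0: ✓ CMP  NZCV=0011
1: · SUBMI
2: ✓ SUBLE  r2←0x29
3: · MOVEQ
4: ✓ CMP  NZCV=1000
5: ✓ SUBLE  r3←0xfe
6: ✓ ADDLE  r1←0xe6

FIX = (r3, 0xfe)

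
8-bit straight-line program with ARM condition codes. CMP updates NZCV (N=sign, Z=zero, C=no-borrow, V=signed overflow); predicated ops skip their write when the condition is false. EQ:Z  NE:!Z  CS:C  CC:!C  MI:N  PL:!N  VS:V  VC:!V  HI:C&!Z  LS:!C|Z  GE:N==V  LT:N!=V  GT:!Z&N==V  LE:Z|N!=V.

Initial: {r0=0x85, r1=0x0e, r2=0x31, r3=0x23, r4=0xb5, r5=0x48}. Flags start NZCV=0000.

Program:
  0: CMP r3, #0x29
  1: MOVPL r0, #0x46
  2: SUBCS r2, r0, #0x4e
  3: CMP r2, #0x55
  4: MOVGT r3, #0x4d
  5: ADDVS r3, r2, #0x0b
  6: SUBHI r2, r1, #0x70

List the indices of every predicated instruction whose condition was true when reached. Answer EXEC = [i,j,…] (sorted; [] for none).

0: ✓ CMP  NZCV=1000
1: · MOVPL
2: · SUBCS
3: ✓ CMP  NZCV=1000
4: · MOVGT
5: · ADDVS
6: · SUBHI

EXEC = []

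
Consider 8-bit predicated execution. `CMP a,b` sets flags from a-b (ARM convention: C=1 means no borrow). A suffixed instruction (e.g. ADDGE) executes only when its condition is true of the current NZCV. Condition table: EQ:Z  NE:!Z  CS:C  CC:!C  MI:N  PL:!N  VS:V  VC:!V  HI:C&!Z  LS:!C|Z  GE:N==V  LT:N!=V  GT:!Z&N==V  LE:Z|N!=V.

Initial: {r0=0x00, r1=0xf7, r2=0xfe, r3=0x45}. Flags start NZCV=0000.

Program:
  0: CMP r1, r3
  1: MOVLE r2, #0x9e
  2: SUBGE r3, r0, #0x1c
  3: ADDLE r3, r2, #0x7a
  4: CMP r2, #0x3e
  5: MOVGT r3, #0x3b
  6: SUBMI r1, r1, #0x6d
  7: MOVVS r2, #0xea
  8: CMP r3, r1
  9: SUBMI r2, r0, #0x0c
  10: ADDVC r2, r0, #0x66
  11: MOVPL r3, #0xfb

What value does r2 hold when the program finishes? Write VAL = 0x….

VAL = 0x66

[0] flags=1010 → (cmp)
[1] flags=1010 LE?T → r2=0x9e
[2] flags=1010 GE?F → skip
[3] flags=1010 LE?T → r3=0x18
[4] flags=0011 → (cmp)
[5] flags=0011 GT?F → skip
[6] flags=0011 MI?F → skip
[7] flags=0011 VS?T → r2=0xea
[8] flags=0000 → (cmp)
[9] flags=0000 MI?F → skip
[10] flags=0000 VC?T → r2=0x66
[11] flags=0000 PL?T → r3=0xfb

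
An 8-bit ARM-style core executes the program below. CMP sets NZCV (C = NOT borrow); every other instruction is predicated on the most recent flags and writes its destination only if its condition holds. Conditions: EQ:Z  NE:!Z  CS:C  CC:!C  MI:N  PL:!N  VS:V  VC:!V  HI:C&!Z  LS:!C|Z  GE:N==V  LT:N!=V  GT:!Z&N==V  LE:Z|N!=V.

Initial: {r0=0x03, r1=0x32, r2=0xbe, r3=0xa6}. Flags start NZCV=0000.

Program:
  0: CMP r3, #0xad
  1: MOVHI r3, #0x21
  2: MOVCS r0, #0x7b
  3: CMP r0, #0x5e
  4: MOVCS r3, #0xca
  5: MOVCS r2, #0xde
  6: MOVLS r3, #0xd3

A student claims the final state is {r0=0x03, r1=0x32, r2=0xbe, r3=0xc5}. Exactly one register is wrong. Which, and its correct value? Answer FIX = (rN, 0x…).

[0] flags=1000 → (cmp)
[1] flags=1000 HI?F → skip
[2] flags=1000 CS?F → skip
[3] flags=1000 → (cmp)
[4] flags=1000 CS?F → skip
[5] flags=1000 CS?F → skip
[6] flags=1000 LS?T → r3=0xd3

FIX = (r3, 0xd3)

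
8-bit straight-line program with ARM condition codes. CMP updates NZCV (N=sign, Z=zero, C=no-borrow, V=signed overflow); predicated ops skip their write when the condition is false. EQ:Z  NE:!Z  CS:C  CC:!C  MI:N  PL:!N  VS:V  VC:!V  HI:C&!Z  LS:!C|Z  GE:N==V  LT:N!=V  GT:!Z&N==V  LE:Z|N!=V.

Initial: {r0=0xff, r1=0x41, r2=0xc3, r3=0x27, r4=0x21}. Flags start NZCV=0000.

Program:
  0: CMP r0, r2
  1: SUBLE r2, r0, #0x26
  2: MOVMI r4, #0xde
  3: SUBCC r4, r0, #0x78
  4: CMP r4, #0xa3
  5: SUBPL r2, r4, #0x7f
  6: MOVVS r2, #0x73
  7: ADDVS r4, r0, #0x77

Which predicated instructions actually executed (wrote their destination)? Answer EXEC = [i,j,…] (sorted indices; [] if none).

0: ✓ CMP  NZCV=0010
1: · SUBLE
2: · MOVMI
3: · SUBCC
4: ✓ CMP  NZCV=0000
5: ✓ SUBPL  r2←0xa2
6: · MOVVS
7: · ADDVS

EXEC = [5]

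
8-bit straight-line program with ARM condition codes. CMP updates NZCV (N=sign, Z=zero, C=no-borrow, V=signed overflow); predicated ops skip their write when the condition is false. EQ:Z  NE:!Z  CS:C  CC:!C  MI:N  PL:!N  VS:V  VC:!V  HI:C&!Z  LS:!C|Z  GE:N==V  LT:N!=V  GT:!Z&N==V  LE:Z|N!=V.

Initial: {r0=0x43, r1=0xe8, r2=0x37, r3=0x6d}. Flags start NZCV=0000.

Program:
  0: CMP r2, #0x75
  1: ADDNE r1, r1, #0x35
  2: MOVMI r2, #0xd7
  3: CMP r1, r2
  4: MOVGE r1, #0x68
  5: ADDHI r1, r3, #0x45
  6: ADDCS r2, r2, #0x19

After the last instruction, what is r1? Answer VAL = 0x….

0: ✓ CMP  NZCV=1000
1: ✓ ADDNE  r1←0x1d
2: ✓ MOVMI  r2←0xd7
3: ✓ CMP  NZCV=0000
4: ✓ MOVGE  r1←0x68
5: · ADDHI
6: · ADDCS

VAL = 0x68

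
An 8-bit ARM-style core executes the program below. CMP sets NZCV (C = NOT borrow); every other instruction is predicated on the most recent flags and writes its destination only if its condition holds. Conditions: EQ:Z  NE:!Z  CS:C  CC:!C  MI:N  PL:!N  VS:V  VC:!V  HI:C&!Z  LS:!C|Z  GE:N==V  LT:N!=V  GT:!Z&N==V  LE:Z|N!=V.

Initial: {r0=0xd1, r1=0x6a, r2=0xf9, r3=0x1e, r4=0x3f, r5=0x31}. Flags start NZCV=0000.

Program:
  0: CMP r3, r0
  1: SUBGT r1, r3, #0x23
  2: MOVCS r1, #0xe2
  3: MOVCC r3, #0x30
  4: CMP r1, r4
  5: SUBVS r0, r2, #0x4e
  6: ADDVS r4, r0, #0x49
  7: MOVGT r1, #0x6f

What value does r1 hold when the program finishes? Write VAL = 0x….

0: ✓ CMP  NZCV=0000
1: ✓ SUBGT  r1←0xfb
2: · MOVCS
3: ✓ MOVCC  r3←0x30
4: ✓ CMP  NZCV=1010
5: · SUBVS
6: · ADDVS
7: · MOVGT

VAL = 0xfb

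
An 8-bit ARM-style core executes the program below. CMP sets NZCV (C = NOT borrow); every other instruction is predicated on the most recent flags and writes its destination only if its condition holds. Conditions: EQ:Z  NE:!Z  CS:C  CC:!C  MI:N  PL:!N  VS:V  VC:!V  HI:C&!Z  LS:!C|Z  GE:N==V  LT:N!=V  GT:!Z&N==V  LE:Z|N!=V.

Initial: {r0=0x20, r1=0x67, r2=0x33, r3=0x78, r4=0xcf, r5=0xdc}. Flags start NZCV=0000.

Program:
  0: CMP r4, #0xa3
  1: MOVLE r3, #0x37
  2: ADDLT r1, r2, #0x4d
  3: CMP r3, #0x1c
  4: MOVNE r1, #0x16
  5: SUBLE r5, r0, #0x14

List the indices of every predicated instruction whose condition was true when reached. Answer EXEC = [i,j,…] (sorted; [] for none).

EXEC = [4]

0: ✓ CMP  NZCV=0010
1: · MOVLE
2: · ADDLT
3: ✓ CMP  NZCV=0010
4: ✓ MOVNE  r1←0x16
5: · SUBLE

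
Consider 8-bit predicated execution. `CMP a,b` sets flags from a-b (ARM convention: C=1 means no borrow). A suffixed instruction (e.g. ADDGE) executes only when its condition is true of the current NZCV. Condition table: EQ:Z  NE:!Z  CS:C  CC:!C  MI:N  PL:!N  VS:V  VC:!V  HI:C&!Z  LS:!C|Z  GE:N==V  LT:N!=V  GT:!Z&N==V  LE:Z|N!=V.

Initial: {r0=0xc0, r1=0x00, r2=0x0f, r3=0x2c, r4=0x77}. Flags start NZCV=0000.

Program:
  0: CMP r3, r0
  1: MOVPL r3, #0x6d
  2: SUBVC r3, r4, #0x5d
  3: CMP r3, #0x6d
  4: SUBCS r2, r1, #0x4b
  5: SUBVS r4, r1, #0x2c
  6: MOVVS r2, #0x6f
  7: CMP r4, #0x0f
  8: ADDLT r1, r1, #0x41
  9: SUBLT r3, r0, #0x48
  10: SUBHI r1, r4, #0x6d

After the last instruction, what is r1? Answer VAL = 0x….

0: ✓ CMP  NZCV=0000
1: ✓ MOVPL  r3←0x6d
2: ✓ SUBVC  r3←0x1a
3: ✓ CMP  NZCV=1000
4: · SUBCS
5: · SUBVS
6: · MOVVS
7: ✓ CMP  NZCV=0010
8: · ADDLT
9: · SUBLT
10: ✓ SUBHI  r1←0x0a

VAL = 0x0a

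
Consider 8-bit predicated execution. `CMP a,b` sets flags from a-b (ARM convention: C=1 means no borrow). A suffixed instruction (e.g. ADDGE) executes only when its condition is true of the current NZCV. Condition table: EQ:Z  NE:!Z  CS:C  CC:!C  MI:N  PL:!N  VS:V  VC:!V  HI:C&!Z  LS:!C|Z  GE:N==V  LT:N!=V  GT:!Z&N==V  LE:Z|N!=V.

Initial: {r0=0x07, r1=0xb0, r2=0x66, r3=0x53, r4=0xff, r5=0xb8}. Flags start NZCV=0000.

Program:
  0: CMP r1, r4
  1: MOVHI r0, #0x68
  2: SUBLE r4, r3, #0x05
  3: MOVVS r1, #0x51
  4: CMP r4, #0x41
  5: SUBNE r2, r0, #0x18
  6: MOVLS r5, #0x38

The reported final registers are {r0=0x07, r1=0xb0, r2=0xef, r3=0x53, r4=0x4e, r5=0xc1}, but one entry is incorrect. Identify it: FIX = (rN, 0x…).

FIX = (r5, 0xb8)

0: ✓ CMP  NZCV=1000
1: · MOVHI
2: ✓ SUBLE  r4←0x4e
3: · MOVVS
4: ✓ CMP  NZCV=0010
5: ✓ SUBNE  r2←0xef
6: · MOVLS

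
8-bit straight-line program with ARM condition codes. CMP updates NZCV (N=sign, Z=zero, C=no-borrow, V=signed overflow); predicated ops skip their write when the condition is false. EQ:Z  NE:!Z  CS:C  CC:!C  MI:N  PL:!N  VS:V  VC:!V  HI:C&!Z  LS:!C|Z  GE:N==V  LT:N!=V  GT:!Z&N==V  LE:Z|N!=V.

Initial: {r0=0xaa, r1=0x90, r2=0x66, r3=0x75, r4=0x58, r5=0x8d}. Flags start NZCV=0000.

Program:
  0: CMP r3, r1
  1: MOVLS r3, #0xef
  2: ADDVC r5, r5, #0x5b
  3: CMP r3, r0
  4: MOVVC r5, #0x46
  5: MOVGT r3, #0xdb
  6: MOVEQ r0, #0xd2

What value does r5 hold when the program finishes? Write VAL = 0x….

VAL = 0x46

[0] flags=1001 → (cmp)
[1] flags=1001 LS?T → r3=0xef
[2] flags=1001 VC?F → skip
[3] flags=0010 → (cmp)
[4] flags=0010 VC?T → r5=0x46
[5] flags=0010 GT?T → r3=0xdb
[6] flags=0010 EQ?F → skip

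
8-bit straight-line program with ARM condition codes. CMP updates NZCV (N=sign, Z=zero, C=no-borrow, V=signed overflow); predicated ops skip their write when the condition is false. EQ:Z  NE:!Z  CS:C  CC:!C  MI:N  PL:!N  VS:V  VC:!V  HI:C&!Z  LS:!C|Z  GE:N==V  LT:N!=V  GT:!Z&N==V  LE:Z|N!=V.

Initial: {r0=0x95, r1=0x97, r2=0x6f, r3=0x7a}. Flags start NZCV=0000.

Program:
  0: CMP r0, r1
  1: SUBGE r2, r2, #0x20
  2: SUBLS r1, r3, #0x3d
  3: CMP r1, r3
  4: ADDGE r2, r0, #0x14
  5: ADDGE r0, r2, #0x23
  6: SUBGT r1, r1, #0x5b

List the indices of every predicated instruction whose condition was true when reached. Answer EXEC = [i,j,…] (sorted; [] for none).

0: ✓ CMP  NZCV=1000
1: · SUBGE
2: ✓ SUBLS  r1←0x3d
3: ✓ CMP  NZCV=1000
4: · ADDGE
5: · ADDGE
6: · SUBGT

EXEC = [2]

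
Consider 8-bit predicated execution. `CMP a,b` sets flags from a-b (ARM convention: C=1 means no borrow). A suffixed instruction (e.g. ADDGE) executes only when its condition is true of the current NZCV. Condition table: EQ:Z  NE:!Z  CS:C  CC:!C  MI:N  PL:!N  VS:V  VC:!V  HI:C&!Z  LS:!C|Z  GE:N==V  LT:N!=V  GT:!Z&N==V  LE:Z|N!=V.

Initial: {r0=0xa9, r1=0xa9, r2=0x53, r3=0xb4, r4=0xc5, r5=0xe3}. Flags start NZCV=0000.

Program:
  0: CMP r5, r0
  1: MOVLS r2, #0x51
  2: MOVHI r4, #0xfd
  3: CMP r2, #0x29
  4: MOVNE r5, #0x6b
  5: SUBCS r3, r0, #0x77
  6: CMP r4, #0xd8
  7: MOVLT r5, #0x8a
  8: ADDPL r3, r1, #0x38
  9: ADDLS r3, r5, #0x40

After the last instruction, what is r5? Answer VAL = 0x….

VAL = 0x6b

[0] flags=0010 → (cmp)
[1] flags=0010 LS?F → skip
[2] flags=0010 HI?T → r4=0xfd
[3] flags=0010 → (cmp)
[4] flags=0010 NE?T → r5=0x6b
[5] flags=0010 CS?T → r3=0x32
[6] flags=0010 → (cmp)
[7] flags=0010 LT?F → skip
[8] flags=0010 PL?T → r3=0xe1
[9] flags=0010 LS?F → skip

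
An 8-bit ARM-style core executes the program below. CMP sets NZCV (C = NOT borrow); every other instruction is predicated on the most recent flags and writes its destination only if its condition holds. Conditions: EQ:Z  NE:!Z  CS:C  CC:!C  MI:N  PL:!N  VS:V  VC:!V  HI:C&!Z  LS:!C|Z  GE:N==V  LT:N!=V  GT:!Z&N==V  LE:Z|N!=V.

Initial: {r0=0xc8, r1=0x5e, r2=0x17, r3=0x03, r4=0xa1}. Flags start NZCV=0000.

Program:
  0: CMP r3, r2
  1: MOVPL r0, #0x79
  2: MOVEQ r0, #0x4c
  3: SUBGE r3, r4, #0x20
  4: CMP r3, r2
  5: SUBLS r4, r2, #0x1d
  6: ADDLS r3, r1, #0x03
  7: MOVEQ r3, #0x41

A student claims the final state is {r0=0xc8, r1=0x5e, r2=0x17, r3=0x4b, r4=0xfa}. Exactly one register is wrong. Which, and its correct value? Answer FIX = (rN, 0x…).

0: ✓ CMP  NZCV=1000
1: · MOVPL
2: · MOVEQ
3: · SUBGE
4: ✓ CMP  NZCV=1000
5: ✓ SUBLS  r4←0xfa
6: ✓ ADDLS  r3←0x61
7: · MOVEQ

FIX = (r3, 0x61)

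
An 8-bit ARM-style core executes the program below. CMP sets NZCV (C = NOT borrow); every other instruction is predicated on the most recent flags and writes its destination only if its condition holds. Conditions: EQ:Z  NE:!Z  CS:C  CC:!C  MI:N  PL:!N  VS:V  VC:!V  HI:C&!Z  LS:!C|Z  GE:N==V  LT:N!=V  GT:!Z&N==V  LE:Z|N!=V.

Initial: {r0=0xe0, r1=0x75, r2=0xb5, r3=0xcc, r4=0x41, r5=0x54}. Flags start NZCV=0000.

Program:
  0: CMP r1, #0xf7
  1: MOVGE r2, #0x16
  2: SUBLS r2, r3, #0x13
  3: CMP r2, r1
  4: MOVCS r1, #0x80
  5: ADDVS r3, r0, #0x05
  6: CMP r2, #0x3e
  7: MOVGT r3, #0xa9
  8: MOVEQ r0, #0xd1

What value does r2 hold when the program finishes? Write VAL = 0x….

VAL = 0xb9

0: ✓ CMP  NZCV=0000
1: ✓ MOVGE  r2←0x16
2: ✓ SUBLS  r2←0xb9
3: ✓ CMP  NZCV=0011
4: ✓ MOVCS  r1←0x80
5: ✓ ADDVS  r3←0xe5
6: ✓ CMP  NZCV=0011
7: · MOVGT
8: · MOVEQ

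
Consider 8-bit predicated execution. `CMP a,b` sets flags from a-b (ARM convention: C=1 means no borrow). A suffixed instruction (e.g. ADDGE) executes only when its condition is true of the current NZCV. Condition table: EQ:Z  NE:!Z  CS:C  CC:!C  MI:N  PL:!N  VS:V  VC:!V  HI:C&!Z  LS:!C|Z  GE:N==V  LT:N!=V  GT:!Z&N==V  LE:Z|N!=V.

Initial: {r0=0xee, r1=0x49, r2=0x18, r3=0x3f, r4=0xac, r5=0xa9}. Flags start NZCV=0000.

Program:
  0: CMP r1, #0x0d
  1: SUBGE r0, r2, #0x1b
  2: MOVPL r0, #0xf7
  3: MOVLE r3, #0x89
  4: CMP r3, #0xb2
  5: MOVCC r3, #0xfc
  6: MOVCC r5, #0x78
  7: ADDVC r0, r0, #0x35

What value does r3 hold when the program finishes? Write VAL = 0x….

VAL = 0xfc

0: ✓ CMP  NZCV=0010
1: ✓ SUBGE  r0←0xfd
2: ✓ MOVPL  r0←0xf7
3: · MOVLE
4: ✓ CMP  NZCV=1001
5: ✓ MOVCC  r3←0xfc
6: ✓ MOVCC  r5←0x78
7: · ADDVC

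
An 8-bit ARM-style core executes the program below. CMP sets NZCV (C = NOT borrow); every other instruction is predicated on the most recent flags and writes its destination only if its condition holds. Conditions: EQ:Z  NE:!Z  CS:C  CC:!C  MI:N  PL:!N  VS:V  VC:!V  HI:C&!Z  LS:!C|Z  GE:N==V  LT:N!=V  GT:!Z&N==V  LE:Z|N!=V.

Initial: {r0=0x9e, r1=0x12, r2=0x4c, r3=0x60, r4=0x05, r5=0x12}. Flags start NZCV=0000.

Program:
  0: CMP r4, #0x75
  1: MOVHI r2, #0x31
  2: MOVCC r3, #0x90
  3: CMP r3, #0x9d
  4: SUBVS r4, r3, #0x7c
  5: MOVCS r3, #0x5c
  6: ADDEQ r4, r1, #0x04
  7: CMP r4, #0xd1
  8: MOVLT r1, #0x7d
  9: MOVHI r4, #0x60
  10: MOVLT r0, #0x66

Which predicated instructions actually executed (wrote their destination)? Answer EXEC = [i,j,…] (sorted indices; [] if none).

0: ✓ CMP  NZCV=1000
1: · MOVHI
2: ✓ MOVCC  r3←0x90
3: ✓ CMP  NZCV=1000
4: · SUBVS
5: · MOVCS
6: · ADDEQ
7: ✓ CMP  NZCV=0000
8: · MOVLT
9: · MOVHI
10: · MOVLT

EXEC = [2]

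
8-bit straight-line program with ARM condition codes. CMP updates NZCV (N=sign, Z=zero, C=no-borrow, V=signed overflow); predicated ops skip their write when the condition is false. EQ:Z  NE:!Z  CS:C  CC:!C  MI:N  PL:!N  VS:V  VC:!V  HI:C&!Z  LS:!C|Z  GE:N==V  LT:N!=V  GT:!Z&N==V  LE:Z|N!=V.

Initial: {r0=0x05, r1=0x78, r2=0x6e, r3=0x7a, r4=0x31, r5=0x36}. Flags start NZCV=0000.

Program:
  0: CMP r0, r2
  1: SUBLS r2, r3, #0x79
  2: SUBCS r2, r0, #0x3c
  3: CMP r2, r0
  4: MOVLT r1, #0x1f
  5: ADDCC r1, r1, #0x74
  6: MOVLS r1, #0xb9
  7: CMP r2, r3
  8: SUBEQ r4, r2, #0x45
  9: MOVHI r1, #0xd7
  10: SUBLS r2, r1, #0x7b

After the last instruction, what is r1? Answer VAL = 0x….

VAL = 0xb9

0: ✓ CMP  NZCV=1000
1: ✓ SUBLS  r2←0x01
2: · SUBCS
3: ✓ CMP  NZCV=1000
4: ✓ MOVLT  r1←0x1f
5: ✓ ADDCC  r1←0x93
6: ✓ MOVLS  r1←0xb9
7: ✓ CMP  NZCV=1000
8: · SUBEQ
9: · MOVHI
10: ✓ SUBLS  r2←0x3e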